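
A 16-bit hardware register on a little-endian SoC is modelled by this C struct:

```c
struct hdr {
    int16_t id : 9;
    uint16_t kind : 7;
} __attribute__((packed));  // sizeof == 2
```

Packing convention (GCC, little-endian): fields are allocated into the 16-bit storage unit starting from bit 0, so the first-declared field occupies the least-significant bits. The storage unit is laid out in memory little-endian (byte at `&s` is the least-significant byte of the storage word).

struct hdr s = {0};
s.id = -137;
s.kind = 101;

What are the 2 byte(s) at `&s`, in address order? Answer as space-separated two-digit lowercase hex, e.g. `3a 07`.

[0+:9] id=-137 & 0x1ff = 0x177; word=0x0177
[9+:7] kind=101 & 0x7f = 0x65; word=0xcb77
word = 0xcb77 → little-endian bytes:
  [0]=0x77  [1]=0xcb

77 cb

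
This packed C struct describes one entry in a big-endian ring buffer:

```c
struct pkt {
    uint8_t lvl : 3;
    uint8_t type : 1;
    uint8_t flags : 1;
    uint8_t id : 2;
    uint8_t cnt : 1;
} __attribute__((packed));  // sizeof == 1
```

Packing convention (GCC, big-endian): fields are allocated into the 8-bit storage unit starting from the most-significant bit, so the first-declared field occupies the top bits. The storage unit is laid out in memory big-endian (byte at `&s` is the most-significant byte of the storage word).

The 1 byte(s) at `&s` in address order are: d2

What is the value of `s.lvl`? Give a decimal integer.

[0]=0xd2 (big-endian) → word 0xd2
lvl:3 @ bit 5 → (0xd2>>5)&0x7 = 0x6  ←
type:1 @ bit 4 → (0xd2>>4)&0x1 = 0x1
flags:1 @ bit 3 → (0xd2>>3)&0x1 = 0x0
id:2 @ bit 1 → (0xd2>>1)&0x3 = 0x1
cnt:1 @ bit 0 → (0xd2>>0)&0x1 = 0x0

6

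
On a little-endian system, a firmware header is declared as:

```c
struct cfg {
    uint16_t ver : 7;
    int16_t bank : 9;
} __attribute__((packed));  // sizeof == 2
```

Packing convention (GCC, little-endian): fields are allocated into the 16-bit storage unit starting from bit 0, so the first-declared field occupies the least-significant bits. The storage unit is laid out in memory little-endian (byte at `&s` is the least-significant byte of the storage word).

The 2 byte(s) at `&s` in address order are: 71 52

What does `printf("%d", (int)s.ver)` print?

[0]=0x71 [1]=0x52 (little-endian) → word 0x5271
ver:7 @ bit 0 → (0x5271>>0)&0x7f = 0x71  ←
bank:9 @ bit 7 → (0x5271>>7)&0x1ff = 0xa4

113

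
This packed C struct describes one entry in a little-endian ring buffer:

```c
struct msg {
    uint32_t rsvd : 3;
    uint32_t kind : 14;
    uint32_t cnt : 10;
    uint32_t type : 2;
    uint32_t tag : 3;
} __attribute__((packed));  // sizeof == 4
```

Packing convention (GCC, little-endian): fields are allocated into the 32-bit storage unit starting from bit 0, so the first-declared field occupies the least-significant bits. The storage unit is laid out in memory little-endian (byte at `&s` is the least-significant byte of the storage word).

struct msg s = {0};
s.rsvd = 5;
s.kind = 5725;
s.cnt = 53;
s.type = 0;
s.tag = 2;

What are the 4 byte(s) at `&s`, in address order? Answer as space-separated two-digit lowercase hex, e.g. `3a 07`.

ed b2 6a 40

[0+:3] rsvd=5 & 0x7 = 0x5; word=0x00000005
[3+:14] kind=5725 & 0x3fff = 0x165d; word=0x0000b2ed
[17+:10] cnt=53 & 0x3ff = 0x35; word=0x006ab2ed
[27+:2] type=0 & 0x3 = 0x0; word=0x006ab2ed
[29+:3] tag=2 & 0x7 = 0x2; word=0x406ab2ed
word = 0x406ab2ed → little-endian bytes:
  [0]=0xed  [1]=0xb2  [2]=0x6a  [3]=0x40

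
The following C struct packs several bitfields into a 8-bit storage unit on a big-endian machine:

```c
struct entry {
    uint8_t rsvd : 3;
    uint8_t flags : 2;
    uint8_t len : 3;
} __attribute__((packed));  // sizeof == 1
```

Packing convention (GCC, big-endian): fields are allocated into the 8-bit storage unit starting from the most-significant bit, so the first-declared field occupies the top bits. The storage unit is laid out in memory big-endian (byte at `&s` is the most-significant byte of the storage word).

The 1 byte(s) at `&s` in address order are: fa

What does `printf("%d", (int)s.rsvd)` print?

7

[0]=0xfa (big-endian) → word 0xfa
rsvd:3 @ bit 5 → (0xfa>>5)&0x7 = 0x7  ←
flags:2 @ bit 3 → (0xfa>>3)&0x3 = 0x3
len:3 @ bit 0 → (0xfa>>0)&0x7 = 0x2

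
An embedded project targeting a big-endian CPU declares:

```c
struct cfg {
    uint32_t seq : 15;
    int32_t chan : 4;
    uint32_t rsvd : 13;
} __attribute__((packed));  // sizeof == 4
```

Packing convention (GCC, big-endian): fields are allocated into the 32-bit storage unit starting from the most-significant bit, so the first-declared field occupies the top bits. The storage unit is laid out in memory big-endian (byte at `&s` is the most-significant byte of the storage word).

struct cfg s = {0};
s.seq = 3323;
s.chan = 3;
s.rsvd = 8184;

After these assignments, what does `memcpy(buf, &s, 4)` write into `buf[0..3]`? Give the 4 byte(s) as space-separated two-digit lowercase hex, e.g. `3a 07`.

19 f6 7f f8

seq (15b) val=3323 bits=0xcfb at bit 17: 0x19f60000
chan (4b) val=3 bits=0x3 at bit 13: 0x19f66000
rsvd (13b) val=8184 bits=0x1ff8 at bit 0: 0x19f67ff8
word = 0x19f67ff8 → big-endian bytes:
  [0]=0x19  [1]=0xf6  [2]=0x7f  [3]=0xf8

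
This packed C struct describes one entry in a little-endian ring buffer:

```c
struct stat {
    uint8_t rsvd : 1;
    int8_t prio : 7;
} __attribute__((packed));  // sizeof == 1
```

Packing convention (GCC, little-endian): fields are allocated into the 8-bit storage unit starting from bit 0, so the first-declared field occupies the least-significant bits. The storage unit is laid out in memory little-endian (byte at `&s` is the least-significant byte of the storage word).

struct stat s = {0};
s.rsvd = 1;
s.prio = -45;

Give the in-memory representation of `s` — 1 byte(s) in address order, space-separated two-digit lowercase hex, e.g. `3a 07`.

rsvd (1b) val=1 bits=0x1 at bit 0: 0x01
prio (7b) val=-45 bits=0x53 at bit 1: 0xa7
word = 0xa7 → little-endian bytes:
  [0]=0xa7

a7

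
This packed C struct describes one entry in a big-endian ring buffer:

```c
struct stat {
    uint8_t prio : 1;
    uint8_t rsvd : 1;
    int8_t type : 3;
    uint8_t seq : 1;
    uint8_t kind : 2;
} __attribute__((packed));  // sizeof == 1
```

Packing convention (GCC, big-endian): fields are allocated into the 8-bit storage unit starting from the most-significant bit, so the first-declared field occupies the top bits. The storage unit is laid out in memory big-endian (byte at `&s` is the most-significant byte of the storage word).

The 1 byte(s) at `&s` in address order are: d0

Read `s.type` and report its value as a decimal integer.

2

[0]=0xd0 (big-endian) → word 0xd0
prio:1 @ bit 7 → (0xd0>>7)&0x1 = 0x1
rsvd:1 @ bit 6 → (0xd0>>6)&0x1 = 0x1
type:3 @ bit 3 → (0xd0>>3)&0x7 = 0x2  ←
seq:1 @ bit 2 → (0xd0>>2)&0x1 = 0x0
kind:2 @ bit 0 → (0xd0>>0)&0x3 = 0x0
type signed 3b, MSB=0: value = 2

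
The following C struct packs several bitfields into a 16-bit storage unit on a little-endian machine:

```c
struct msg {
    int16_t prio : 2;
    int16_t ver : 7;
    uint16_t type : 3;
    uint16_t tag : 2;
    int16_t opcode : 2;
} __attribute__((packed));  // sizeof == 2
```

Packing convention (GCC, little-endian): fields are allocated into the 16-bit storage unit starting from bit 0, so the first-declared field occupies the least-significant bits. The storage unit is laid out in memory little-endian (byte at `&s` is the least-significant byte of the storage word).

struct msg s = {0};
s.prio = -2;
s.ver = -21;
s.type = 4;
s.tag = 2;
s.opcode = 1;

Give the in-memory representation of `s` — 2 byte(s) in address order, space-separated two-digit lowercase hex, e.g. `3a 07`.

ae 69

[0+:2] prio=-2 & 0x3 = 0x2; word=0x0002
[2+:7] ver=-21 & 0x7f = 0x6b; word=0x01ae
[9+:3] type=4 & 0x7 = 0x4; word=0x09ae
[12+:2] tag=2 & 0x3 = 0x2; word=0x29ae
[14+:2] opcode=1 & 0x3 = 0x1; word=0x69ae
word = 0x69ae → little-endian bytes:
  [0]=0xae  [1]=0x69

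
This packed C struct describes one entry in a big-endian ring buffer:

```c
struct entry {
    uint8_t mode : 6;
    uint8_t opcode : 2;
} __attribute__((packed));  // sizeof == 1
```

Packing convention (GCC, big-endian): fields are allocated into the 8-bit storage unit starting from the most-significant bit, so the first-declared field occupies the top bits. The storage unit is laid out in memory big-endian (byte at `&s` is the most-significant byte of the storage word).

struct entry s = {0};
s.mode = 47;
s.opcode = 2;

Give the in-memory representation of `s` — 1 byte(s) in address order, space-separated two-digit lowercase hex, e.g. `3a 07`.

mode:6 = 47 → 0x2f << 2 → word 0xbc
opcode:2 = 2 → 0x2 << 0 → word 0xbe
word = 0xbe → big-endian bytes:
  [0]=0xbe

be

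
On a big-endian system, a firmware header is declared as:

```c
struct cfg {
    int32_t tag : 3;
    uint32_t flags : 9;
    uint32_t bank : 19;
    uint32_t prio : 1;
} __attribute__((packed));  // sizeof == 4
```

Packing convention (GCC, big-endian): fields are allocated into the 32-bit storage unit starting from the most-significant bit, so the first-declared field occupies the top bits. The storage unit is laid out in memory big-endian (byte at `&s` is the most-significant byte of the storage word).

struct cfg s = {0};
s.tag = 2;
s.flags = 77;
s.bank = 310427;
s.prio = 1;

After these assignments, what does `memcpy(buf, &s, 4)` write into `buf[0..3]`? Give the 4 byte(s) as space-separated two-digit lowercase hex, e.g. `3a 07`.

tag (3b) val=2 bits=0x2 at bit 29: 0x40000000
flags (9b) val=77 bits=0x4d at bit 20: 0x44d00000
bank (19b) val=310427 bits=0x4bc9b at bit 1: 0x44d97936
prio (1b) val=1 bits=0x1 at bit 0: 0x44d97937
word = 0x44d97937 → big-endian bytes:
  [0]=0x44  [1]=0xd9  [2]=0x79  [3]=0x37

44 d9 79 37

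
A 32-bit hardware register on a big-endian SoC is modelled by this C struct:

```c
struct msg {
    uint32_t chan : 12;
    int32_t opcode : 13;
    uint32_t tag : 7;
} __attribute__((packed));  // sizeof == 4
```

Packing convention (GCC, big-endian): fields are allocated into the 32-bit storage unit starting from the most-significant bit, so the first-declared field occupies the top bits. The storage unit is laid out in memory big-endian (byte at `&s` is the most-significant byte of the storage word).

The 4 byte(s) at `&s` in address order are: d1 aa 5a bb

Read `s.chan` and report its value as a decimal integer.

[0]=0xd1 [1]=0xaa [2]=0x5a [3]=0xbb (big-endian) → word 0xd1aa5abb
chan:12 @ bit 20 → (0xd1aa5abb>>20)&0xfff = 0xd1a  ←
opcode:13 @ bit 7 → (0xd1aa5abb>>7)&0x1fff = 0x14b5
tag:7 @ bit 0 → (0xd1aa5abb>>0)&0x7f = 0x3b

3354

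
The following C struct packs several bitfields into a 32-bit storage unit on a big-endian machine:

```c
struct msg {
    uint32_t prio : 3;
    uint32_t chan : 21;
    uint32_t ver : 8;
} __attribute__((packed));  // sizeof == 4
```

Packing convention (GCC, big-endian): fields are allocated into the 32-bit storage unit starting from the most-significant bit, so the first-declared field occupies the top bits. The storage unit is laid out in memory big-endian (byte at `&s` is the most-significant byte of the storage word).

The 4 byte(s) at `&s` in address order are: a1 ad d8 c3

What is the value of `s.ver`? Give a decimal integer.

195

[0]=0xa1 [1]=0xad [2]=0xd8 [3]=0xc3 (big-endian) → word 0xa1add8c3
prio [29+:3] = (word>>29) & 0x7 = 5
chan [8+:21] = (word>>8) & 0x1fffff = 110040
ver [0+:8] = (word>>0) & 0xff = 195  ←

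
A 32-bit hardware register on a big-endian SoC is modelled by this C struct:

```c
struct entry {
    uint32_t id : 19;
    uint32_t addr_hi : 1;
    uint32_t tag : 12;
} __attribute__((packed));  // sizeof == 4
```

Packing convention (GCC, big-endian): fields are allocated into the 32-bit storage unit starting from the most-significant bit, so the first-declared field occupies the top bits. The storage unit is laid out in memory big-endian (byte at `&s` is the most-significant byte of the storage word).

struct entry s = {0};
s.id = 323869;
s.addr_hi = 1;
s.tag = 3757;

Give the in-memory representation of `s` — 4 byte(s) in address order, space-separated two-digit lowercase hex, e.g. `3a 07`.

id (19b) val=323869 bits=0x4f11d at bit 13: 0x9e23a000
addr_hi (1b) val=1 bits=0x1 at bit 12: 0x9e23b000
tag (12b) val=3757 bits=0xead at bit 0: 0x9e23bead
word = 0x9e23bead → big-endian bytes:
  [0]=0x9e  [1]=0x23  [2]=0xbe  [3]=0xad

9e 23 be ad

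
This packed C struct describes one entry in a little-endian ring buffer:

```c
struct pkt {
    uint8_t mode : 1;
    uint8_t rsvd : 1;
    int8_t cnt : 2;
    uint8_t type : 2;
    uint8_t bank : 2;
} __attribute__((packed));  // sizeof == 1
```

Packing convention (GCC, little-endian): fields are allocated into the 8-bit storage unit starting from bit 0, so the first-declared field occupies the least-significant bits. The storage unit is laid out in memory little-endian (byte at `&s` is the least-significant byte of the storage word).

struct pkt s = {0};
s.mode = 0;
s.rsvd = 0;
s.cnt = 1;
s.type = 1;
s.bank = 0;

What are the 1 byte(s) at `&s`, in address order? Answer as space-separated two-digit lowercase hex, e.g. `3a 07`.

14

mode:1 = 0 → 0x0 << 0 → word 0x00
rsvd:1 = 0 → 0x0 << 1 → word 0x00
cnt:2 = 1 → 0x1 << 2 → word 0x04
type:2 = 1 → 0x1 << 4 → word 0x14
bank:2 = 0 → 0x0 << 6 → word 0x14
word = 0x14 → little-endian bytes:
  [0]=0x14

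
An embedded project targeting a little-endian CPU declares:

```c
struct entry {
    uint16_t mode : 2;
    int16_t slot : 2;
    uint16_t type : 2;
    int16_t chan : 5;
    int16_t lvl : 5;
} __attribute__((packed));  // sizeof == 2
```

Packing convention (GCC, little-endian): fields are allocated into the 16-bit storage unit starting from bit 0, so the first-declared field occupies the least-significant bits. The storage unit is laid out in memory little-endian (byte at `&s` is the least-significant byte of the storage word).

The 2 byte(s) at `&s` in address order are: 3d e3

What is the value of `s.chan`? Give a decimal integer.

[0]=0x3d [1]=0xe3 (little-endian) → word 0xe33d
mode:2 @ bit 0 → (0xe33d>>0)&0x3 = 0x1
slot:2 @ bit 2 → (0xe33d>>2)&0x3 = 0x3
type:2 @ bit 4 → (0xe33d>>4)&0x3 = 0x3
chan:5 @ bit 6 → (0xe33d>>6)&0x1f = 0xc  ←
lvl:5 @ bit 11 → (0xe33d>>11)&0x1f = 0x1c
chan signed 5b, MSB=0: value = 12

12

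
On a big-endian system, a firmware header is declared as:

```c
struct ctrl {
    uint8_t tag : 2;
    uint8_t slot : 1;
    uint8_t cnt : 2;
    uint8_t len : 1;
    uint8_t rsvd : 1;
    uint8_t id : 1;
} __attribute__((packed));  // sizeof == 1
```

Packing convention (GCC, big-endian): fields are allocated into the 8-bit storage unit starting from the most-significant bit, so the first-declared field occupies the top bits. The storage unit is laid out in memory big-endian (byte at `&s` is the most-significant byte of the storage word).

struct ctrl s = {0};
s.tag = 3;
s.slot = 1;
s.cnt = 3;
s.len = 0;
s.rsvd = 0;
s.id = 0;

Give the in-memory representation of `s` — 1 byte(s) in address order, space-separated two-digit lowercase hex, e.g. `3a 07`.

tag:2 = 3 → 0x3 << 6 → word 0xc0
slot:1 = 1 → 0x1 << 5 → word 0xe0
cnt:2 = 3 → 0x3 << 3 → word 0xf8
len:1 = 0 → 0x0 << 2 → word 0xf8
rsvd:1 = 0 → 0x0 << 1 → word 0xf8
id:1 = 0 → 0x0 << 0 → word 0xf8
word = 0xf8 → big-endian bytes:
  [0]=0xf8

f8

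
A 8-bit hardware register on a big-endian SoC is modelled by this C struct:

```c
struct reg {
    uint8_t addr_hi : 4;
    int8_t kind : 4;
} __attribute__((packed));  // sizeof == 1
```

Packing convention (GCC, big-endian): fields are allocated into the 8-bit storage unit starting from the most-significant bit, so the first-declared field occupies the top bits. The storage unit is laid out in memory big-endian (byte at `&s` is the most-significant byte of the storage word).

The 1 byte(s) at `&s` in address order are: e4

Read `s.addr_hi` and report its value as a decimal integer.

14

[0]=0xe4 (big-endian) → word 0xe4
addr_hi [4+:4] = (word>>4) & 0xf = 14  ←
kind [0+:4] = (word>>0) & 0xf = 4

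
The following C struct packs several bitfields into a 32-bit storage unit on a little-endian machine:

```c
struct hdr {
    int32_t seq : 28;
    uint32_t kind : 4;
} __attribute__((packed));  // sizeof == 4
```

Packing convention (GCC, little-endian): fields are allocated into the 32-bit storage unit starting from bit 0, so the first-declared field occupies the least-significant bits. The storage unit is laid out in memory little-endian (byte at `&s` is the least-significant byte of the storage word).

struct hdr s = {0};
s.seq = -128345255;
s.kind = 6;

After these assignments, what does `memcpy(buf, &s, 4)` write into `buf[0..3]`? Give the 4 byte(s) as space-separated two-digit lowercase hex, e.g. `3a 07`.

[0+:28] seq=-128345255 & 0xfffffff = 0x8599b59; word=0x08599b59
[28+:4] kind=6 & 0xf = 0x6; word=0x68599b59
word = 0x68599b59 → little-endian bytes:
  [0]=0x59  [1]=0x9b  [2]=0x59  [3]=0x68

59 9b 59 68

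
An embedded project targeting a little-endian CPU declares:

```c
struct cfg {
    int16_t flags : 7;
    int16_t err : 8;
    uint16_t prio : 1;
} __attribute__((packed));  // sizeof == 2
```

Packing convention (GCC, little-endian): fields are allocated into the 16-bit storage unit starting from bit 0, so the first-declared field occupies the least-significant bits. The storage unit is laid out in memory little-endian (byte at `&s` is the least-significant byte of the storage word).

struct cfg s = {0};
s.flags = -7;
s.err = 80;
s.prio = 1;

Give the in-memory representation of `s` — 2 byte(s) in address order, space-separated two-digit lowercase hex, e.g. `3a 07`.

79 a8

[0+:7] flags=-7 & 0x7f = 0x79; word=0x0079
[7+:8] err=80 & 0xff = 0x50; word=0x2879
[15+:1] prio=1 & 0x1 = 0x1; word=0xa879
word = 0xa879 → little-endian bytes:
  [0]=0x79  [1]=0xa8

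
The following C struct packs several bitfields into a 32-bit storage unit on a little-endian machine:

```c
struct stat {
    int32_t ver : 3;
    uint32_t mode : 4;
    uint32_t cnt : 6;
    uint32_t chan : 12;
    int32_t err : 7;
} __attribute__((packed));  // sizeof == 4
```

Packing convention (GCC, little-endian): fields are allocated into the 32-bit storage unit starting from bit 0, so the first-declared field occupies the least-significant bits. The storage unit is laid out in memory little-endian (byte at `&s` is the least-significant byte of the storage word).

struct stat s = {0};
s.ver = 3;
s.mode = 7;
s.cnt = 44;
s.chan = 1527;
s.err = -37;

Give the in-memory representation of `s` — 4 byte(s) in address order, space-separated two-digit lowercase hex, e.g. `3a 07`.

3b f6 be b6

ver (3b) val=3 bits=0x3 at bit 0: 0x00000003
mode (4b) val=7 bits=0x7 at bit 3: 0x0000003b
cnt (6b) val=44 bits=0x2c at bit 7: 0x0000163b
chan (12b) val=1527 bits=0x5f7 at bit 13: 0x00bef63b
err (7b) val=-37 bits=0x5b at bit 25: 0xb6bef63b
word = 0xb6bef63b → little-endian bytes:
  [0]=0x3b  [1]=0xf6  [2]=0xbe  [3]=0xb6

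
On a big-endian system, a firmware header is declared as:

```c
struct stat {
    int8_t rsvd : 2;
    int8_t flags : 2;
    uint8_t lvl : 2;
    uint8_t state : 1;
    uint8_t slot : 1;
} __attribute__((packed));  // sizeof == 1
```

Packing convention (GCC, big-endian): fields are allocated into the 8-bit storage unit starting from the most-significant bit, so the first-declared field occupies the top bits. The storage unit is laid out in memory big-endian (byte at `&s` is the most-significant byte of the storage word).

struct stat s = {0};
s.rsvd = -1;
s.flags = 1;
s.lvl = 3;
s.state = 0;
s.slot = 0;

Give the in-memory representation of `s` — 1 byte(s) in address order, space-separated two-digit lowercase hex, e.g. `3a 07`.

dc

[6+:2] rsvd=-1 & 0x3 = 0x3; word=0xc0
[4+:2] flags=1 & 0x3 = 0x1; word=0xd0
[2+:2] lvl=3 & 0x3 = 0x3; word=0xdc
[1+:1] state=0 & 0x1 = 0x0; word=0xdc
[0+:1] slot=0 & 0x1 = 0x0; word=0xdc
word = 0xdc → big-endian bytes:
  [0]=0xdc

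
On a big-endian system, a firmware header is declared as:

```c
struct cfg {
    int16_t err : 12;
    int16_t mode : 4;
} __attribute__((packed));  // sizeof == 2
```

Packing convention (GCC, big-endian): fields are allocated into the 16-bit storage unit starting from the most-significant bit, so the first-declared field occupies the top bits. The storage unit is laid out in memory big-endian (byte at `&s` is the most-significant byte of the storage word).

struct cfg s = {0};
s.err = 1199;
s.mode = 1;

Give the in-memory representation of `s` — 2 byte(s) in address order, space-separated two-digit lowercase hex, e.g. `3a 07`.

err:12 = 1199 → 0x4af << 4 → word 0x4af0
mode:4 = 1 → 0x1 << 0 → word 0x4af1
word = 0x4af1 → big-endian bytes:
  [0]=0x4a  [1]=0xf1

4a f1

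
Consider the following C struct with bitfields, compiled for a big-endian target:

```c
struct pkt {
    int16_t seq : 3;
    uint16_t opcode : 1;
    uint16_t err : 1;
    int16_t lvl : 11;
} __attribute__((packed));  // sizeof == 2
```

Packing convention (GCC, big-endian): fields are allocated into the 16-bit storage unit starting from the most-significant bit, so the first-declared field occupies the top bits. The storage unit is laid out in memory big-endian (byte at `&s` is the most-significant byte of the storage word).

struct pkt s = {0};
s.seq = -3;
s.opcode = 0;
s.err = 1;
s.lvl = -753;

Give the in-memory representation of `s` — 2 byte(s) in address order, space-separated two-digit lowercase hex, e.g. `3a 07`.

seq (3b) val=-3 bits=0x5 at bit 13: 0xa000
opcode (1b) val=0 bits=0x0 at bit 12: 0xa000
err (1b) val=1 bits=0x1 at bit 11: 0xa800
lvl (11b) val=-753 bits=0x50f at bit 0: 0xad0f
word = 0xad0f → big-endian bytes:
  [0]=0xad  [1]=0x0f

ad 0f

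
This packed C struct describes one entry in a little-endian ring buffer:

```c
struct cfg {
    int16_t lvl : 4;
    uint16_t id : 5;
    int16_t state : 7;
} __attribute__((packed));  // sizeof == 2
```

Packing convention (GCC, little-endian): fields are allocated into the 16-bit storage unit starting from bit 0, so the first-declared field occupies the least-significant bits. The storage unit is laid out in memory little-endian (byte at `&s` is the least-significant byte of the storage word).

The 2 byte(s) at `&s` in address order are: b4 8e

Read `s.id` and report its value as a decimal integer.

[0]=0xb4 [1]=0x8e (little-endian) → word 0x8eb4
lvl [0+:4] = (word>>0) & 0xf = 4
id [4+:5] = (word>>4) & 0x1f = 11  ←
state [9+:7] = (word>>9) & 0x7f = 71

11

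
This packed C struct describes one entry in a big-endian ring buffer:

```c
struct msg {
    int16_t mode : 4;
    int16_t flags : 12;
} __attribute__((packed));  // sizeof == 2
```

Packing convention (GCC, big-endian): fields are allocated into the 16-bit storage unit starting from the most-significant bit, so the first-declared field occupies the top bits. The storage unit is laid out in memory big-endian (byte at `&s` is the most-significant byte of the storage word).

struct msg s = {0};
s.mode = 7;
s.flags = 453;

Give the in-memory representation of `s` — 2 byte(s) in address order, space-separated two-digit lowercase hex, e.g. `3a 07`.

71 c5

[12+:4] mode=7 & 0xf = 0x7; word=0x7000
[0+:12] flags=453 & 0xfff = 0x1c5; word=0x71c5
word = 0x71c5 → big-endian bytes:
  [0]=0x71  [1]=0xc5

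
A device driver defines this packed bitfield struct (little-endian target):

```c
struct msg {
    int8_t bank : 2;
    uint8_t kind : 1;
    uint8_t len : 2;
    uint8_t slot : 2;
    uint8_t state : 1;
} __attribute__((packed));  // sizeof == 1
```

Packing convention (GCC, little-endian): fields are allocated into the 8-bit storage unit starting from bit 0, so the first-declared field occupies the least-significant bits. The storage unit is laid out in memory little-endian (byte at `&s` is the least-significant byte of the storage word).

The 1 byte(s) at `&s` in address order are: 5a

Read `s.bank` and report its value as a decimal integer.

[0]=0x5a (little-endian) → word 0x5a
bank:2 @ bit 0 → (0x5a>>0)&0x3 = 0x2  ←
kind:1 @ bit 2 → (0x5a>>2)&0x1 = 0x0
len:2 @ bit 3 → (0x5a>>3)&0x3 = 0x3
slot:2 @ bit 5 → (0x5a>>5)&0x3 = 0x2
state:1 @ bit 7 → (0x5a>>7)&0x1 = 0x0
bank signed 2b, MSB=1: 2 - 4 = -2

-2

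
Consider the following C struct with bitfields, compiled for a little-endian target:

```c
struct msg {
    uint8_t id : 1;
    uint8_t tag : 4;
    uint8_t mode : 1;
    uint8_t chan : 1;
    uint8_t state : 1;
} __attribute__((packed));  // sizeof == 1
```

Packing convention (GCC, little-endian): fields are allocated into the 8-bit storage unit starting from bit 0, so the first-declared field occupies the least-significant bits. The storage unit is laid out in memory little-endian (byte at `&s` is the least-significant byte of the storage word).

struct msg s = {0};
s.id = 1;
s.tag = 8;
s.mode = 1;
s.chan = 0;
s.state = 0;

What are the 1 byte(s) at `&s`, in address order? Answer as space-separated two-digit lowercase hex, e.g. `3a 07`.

[0+:1] id=1 & 0x1 = 0x1; word=0x01
[1+:4] tag=8 & 0xf = 0x8; word=0x11
[5+:1] mode=1 & 0x1 = 0x1; word=0x31
[6+:1] chan=0 & 0x1 = 0x0; word=0x31
[7+:1] state=0 & 0x1 = 0x0; word=0x31
word = 0x31 → little-endian bytes:
  [0]=0x31

31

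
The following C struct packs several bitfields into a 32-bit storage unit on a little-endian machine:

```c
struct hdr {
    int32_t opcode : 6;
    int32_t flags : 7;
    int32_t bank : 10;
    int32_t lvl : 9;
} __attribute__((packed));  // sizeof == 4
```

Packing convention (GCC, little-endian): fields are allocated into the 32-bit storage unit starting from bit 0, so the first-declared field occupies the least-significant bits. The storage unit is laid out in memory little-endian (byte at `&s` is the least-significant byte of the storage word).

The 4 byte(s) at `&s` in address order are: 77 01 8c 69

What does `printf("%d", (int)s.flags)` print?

[0]=0x77 [1]=0x01 [2]=0x8c [3]=0x69 (little-endian) → word 0x698c0177
opcode [0+:6] = (word>>0) & 0x3f = 55
flags [6+:7] = (word>>6) & 0x7f = 5  ←
bank [13+:10] = (word>>13) & 0x3ff = 96
lvl [23+:9] = (word>>23) & 0x1ff = 211
flags signed 7b, MSB=0: value = 5

5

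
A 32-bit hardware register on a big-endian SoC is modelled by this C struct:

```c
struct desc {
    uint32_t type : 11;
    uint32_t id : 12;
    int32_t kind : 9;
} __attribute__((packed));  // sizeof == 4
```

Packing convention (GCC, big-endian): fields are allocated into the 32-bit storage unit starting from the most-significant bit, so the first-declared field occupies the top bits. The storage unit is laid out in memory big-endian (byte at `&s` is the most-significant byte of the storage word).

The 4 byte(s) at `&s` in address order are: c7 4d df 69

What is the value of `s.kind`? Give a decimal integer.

[0]=0xc7 [1]=0x4d [2]=0xdf [3]=0x69 (big-endian) → word 0xc74ddf69
type [21+:11] = (word>>21) & 0x7ff = 1594
id [9+:12] = (word>>9) & 0xfff = 1775
kind [0+:9] = (word>>0) & 0x1ff = 361  ←
kind signed 9b, MSB=1: 361 - 512 = -151

-151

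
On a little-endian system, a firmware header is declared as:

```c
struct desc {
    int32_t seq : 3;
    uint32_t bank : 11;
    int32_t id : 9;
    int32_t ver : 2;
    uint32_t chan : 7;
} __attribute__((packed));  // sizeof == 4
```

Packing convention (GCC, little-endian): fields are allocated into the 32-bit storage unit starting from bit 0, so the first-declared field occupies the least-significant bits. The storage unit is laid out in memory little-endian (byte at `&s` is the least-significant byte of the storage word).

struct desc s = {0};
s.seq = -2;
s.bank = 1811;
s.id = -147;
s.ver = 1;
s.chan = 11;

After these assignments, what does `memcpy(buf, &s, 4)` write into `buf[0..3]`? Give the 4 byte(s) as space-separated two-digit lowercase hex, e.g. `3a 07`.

9e 78 db 16

seq:3 = -2 → 0x6 << 0 → word 0x00000006
bank:11 = 1811 → 0x713 << 3 → word 0x0000389e
id:9 = -147 → 0x16d << 14 → word 0x005b789e
ver:2 = 1 → 0x1 << 23 → word 0x00db789e
chan:7 = 11 → 0xb << 25 → word 0x16db789e
word = 0x16db789e → little-endian bytes:
  [0]=0x9e  [1]=0x78  [2]=0xdb  [3]=0x16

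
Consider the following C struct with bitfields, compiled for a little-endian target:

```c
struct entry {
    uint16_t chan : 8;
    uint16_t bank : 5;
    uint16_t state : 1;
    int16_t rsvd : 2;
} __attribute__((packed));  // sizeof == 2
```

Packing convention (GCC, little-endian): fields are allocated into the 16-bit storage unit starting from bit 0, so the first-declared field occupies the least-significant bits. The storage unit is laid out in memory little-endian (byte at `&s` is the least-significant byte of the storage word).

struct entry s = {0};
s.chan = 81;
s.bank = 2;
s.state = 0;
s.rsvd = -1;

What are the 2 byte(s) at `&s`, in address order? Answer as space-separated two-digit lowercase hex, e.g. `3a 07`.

chan:8 = 81 → 0x51 << 0 → word 0x0051
bank:5 = 2 → 0x2 << 8 → word 0x0251
state:1 = 0 → 0x0 << 13 → word 0x0251
rsvd:2 = -1 → 0x3 << 14 → word 0xc251
word = 0xc251 → little-endian bytes:
  [0]=0x51  [1]=0xc2

51 c2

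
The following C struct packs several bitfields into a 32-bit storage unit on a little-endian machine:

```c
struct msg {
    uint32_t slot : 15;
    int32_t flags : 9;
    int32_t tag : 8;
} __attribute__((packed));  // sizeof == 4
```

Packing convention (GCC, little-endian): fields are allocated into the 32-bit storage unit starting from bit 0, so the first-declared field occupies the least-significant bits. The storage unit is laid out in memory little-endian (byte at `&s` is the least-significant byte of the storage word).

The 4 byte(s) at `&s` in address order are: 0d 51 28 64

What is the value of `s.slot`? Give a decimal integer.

[0]=0x0d [1]=0x51 [2]=0x28 [3]=0x64 (little-endian) → word 0x6428510d
slot [0+:15] = (word>>0) & 0x7fff = 20749  ←
flags [15+:9] = (word>>15) & 0x1ff = 80
tag [24+:8] = (word>>24) & 0xff = 100

20749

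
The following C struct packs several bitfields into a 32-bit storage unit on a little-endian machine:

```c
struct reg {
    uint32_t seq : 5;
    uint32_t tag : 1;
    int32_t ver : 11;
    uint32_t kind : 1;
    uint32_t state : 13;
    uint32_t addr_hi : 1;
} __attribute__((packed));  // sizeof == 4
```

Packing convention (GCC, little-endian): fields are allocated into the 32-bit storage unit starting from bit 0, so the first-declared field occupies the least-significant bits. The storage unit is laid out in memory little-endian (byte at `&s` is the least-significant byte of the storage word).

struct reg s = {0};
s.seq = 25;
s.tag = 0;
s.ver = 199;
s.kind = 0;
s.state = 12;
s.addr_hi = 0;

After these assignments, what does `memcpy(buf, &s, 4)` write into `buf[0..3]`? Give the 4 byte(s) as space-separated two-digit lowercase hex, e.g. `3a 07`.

seq (5b) val=25 bits=0x19 at bit 0: 0x00000019
tag (1b) val=0 bits=0x0 at bit 5: 0x00000019
ver (11b) val=199 bits=0xc7 at bit 6: 0x000031d9
kind (1b) val=0 bits=0x0 at bit 17: 0x000031d9
state (13b) val=12 bits=0xc at bit 18: 0x003031d9
addr_hi (1b) val=0 bits=0x0 at bit 31: 0x003031d9
word = 0x003031d9 → little-endian bytes:
  [0]=0xd9  [1]=0x31  [2]=0x30  [3]=0x00

d9 31 30 00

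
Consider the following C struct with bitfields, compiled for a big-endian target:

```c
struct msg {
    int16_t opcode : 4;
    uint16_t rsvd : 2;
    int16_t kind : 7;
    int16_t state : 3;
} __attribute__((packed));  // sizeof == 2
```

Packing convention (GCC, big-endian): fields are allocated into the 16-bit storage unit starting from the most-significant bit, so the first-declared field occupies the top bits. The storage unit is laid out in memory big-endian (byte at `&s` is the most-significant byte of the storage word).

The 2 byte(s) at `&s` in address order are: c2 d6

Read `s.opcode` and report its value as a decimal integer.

[0]=0xc2 [1]=0xd6 (big-endian) → word 0xc2d6
opcode [12+:4] = (word>>12) & 0xf = 12  ←
rsvd [10+:2] = (word>>10) & 0x3 = 0
kind [3+:7] = (word>>3) & 0x7f = 90
state [0+:3] = (word>>0) & 0x7 = 6
opcode signed 4b, MSB=1: 12 - 16 = -4

-4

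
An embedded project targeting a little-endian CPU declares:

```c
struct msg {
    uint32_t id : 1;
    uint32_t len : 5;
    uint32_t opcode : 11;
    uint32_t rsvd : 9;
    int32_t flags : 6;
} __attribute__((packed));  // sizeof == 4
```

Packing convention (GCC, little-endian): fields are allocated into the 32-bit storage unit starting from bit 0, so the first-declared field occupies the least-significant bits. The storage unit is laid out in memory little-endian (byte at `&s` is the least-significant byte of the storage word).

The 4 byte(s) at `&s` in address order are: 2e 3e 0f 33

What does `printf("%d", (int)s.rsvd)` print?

[0]=0x2e [1]=0x3e [2]=0x0f [3]=0x33 (little-endian) → word 0x330f3e2e
id:1 @ bit 0 → (0x330f3e2e>>0)&0x1 = 0x0
len:5 @ bit 1 → (0x330f3e2e>>1)&0x1f = 0x17
opcode:11 @ bit 6 → (0x330f3e2e>>6)&0x7ff = 0x4f8
rsvd:9 @ bit 17 → (0x330f3e2e>>17)&0x1ff = 0x187  ←
flags:6 @ bit 26 → (0x330f3e2e>>26)&0x3f = 0xc

391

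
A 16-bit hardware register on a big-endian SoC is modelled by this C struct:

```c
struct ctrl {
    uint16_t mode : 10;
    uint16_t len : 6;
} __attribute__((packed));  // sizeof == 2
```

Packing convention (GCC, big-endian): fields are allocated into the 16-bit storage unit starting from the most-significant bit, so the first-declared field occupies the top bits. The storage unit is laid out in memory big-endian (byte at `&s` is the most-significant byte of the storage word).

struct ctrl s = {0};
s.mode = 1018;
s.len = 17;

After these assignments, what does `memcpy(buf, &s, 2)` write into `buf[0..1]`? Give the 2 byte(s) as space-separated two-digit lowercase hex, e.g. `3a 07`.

fe 91

mode (10b) val=1018 bits=0x3fa at bit 6: 0xfe80
len (6b) val=17 bits=0x11 at bit 0: 0xfe91
word = 0xfe91 → big-endian bytes:
  [0]=0xfe  [1]=0x91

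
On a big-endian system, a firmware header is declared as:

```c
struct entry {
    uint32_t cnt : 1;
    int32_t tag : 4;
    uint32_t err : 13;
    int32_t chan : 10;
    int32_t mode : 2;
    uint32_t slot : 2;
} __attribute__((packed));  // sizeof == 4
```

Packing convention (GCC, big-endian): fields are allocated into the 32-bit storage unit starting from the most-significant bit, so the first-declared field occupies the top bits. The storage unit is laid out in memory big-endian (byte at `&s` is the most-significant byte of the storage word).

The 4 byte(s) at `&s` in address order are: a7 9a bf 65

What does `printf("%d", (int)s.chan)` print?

[0]=0xa7 [1]=0x9a [2]=0xbf [3]=0x65 (big-endian) → word 0xa79abf65
cnt:1 @ bit 31 → (0xa79abf65>>31)&0x1 = 0x1
tag:4 @ bit 27 → (0xa79abf65>>27)&0xf = 0x4
err:13 @ bit 14 → (0xa79abf65>>14)&0x1fff = 0x1e6a
chan:10 @ bit 4 → (0xa79abf65>>4)&0x3ff = 0x3f6  ←
mode:2 @ bit 2 → (0xa79abf65>>2)&0x3 = 0x1
slot:2 @ bit 0 → (0xa79abf65>>0)&0x3 = 0x1
chan signed 10b, MSB=1: 1014 - 1024 = -10

-10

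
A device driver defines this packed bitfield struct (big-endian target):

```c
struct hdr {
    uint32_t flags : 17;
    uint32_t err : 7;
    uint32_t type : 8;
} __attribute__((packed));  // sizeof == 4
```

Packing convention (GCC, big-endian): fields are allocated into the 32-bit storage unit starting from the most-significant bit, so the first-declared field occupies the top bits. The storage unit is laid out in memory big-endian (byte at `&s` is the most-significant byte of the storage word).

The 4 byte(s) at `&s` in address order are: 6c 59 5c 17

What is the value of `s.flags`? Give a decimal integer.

[0]=0x6c [1]=0x59 [2]=0x5c [3]=0x17 (big-endian) → word 0x6c595c17
flags [15+:17] = (word>>15) & 0x1ffff = 55474  ←
err [8+:7] = (word>>8) & 0x7f = 92
type [0+:8] = (word>>0) & 0xff = 23

55474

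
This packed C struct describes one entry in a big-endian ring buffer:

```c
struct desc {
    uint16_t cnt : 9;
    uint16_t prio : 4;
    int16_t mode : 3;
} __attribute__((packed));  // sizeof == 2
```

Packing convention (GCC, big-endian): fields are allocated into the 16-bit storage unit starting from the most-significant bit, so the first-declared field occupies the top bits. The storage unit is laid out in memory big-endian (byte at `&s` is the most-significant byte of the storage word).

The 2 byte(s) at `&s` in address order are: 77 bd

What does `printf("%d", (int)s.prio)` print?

[0]=0x77 [1]=0xbd (big-endian) → word 0x77bd
cnt:9 @ bit 7 → (0x77bd>>7)&0x1ff = 0xef
prio:4 @ bit 3 → (0x77bd>>3)&0xf = 0x7  ←
mode:3 @ bit 0 → (0x77bd>>0)&0x7 = 0x5

7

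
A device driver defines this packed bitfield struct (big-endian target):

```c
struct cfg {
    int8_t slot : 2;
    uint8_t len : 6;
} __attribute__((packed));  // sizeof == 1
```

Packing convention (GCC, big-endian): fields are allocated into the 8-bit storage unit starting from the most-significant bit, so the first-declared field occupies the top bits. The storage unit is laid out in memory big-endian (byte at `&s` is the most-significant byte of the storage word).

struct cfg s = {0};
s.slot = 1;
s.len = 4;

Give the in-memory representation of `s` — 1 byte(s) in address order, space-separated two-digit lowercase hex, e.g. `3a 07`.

slot (2b) val=1 bits=0x1 at bit 6: 0x40
len (6b) val=4 bits=0x4 at bit 0: 0x44
word = 0x44 → big-endian bytes:
  [0]=0x44

44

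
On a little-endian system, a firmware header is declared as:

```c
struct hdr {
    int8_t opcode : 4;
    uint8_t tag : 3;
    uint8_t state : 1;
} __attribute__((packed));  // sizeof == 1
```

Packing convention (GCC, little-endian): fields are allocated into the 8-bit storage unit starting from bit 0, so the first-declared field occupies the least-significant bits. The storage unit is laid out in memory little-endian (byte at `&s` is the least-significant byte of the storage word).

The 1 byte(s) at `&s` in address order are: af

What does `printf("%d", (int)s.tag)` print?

[0]=0xaf (little-endian) → word 0xaf
opcode [0+:4] = (word>>0) & 0xf = 15
tag [4+:3] = (word>>4) & 0x7 = 2  ←
state [7+:1] = (word>>7) & 0x1 = 1

2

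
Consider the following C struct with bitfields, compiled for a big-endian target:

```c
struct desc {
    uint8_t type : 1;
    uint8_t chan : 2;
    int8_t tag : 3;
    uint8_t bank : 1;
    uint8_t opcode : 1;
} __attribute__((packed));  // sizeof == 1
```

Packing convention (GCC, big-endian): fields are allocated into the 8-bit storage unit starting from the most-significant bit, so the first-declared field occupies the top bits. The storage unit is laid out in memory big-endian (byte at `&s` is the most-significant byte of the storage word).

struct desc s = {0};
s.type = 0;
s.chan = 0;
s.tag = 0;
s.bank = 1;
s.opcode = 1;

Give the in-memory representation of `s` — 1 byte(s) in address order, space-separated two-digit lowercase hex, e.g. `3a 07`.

type:1 = 0 → 0x0 << 7 → word 0x00
chan:2 = 0 → 0x0 << 5 → word 0x00
tag:3 = 0 → 0x0 << 2 → word 0x00
bank:1 = 1 → 0x1 << 1 → word 0x02
opcode:1 = 1 → 0x1 << 0 → word 0x03
word = 0x03 → big-endian bytes:
  [0]=0x03

03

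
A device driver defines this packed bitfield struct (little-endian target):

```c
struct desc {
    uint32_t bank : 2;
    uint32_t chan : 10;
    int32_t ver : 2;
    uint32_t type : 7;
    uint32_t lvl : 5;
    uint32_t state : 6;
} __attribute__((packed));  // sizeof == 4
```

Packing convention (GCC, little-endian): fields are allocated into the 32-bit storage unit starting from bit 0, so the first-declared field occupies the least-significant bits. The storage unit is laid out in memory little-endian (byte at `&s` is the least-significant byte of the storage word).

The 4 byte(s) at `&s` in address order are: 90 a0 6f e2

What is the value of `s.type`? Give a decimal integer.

62

[0]=0x90 [1]=0xa0 [2]=0x6f [3]=0xe2 (little-endian) → word 0xe26fa090
bank:2 @ bit 0 → (0xe26fa090>>0)&0x3 = 0x0
chan:10 @ bit 2 → (0xe26fa090>>2)&0x3ff = 0x24
ver:2 @ bit 12 → (0xe26fa090>>12)&0x3 = 0x2
type:7 @ bit 14 → (0xe26fa090>>14)&0x7f = 0x3e  ←
lvl:5 @ bit 21 → (0xe26fa090>>21)&0x1f = 0x13
state:6 @ bit 26 → (0xe26fa090>>26)&0x3f = 0x38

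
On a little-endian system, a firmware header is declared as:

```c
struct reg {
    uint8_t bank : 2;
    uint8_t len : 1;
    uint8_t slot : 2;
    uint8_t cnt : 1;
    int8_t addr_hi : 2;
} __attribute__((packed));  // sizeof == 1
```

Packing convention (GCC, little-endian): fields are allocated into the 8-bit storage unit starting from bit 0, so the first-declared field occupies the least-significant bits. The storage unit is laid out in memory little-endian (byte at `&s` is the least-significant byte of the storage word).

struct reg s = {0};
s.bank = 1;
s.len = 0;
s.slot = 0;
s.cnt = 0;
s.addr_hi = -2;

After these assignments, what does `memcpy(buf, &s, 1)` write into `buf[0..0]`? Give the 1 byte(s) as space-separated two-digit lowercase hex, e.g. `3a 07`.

81

bank (2b) val=1 bits=0x1 at bit 0: 0x01
len (1b) val=0 bits=0x0 at bit 2: 0x01
slot (2b) val=0 bits=0x0 at bit 3: 0x01
cnt (1b) val=0 bits=0x0 at bit 5: 0x01
addr_hi (2b) val=-2 bits=0x2 at bit 6: 0x81
word = 0x81 → little-endian bytes:
  [0]=0x81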